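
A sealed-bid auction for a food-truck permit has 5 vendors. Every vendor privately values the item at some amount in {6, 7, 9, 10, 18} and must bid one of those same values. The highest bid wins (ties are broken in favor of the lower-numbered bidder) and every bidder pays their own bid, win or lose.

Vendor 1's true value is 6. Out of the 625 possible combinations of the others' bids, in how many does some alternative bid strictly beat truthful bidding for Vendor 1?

Others bid (6, 6, 6, 7): truth gives -6; bid 7 gives -1 > -6. Violating.
Others bid (6, 6, 6, 9): truth gives -6; bid 9 gives -3 > -6. Violating.
Others bid (6, 6, 6, 10): truth gives -6; bid 10 gives -4 > -6. Violating.
Others bid (6, 6, 7, 6): truth gives -6; bid 7 gives -1 > -6. Violating.
Others bid (6, 6, 6, 6): truth gives 0; no alternative beats it.
Others bid (6, 6, 6, 18): truth gives -6; no alternative beats it.
(Checking all 625 profiles: 255 have a profitable deviation, 370 do not.)

255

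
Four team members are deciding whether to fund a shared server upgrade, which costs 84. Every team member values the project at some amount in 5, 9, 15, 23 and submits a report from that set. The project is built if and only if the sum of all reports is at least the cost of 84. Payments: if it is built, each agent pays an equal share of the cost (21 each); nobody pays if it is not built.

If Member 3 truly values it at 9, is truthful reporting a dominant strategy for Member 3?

Yes

Check each profile of the others' reports and compare truth against every alternative report.
Others report (5, 5, 5): truth gives 0, best alternative gives 0.
Others report (5, 5, 9): truth gives 0, best alternative gives 0.
Others report (5, 5, 15): truth gives 0, best alternative gives 0.
Others report (5, 5, 23): truth gives 0, best alternative gives 0.
Others report (5, 9, 5): truth gives 0, best alternative gives 0.
Others report (5, 9, 9): truth gives 0, best alternative gives 0.
(Remaining 58 profiles checked similarly; truth is weakly best in each.)
In every case the truthful report is at least as good as any alternative, so it is a dominant strategy.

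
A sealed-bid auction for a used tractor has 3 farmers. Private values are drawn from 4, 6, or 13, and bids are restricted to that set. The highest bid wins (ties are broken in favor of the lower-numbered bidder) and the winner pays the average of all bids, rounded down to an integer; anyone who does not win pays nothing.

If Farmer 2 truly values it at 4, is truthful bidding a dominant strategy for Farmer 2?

Check each profile of the others' bids and compare truth against every alternative bid.
Others bid (4, 6): truth gives 0, best alternative gives -1.
Others bid (4, 4): truth gives 0, best alternative gives 0.
Others bid (4, 13): truth gives 0, best alternative gives 0.
Others bid (6, 4): truth gives 0, best alternative gives 0.
Others bid (6, 6): truth gives 0, best alternative gives 0.
Others bid (6, 13): truth gives 0, best alternative gives 0.
(Remaining 3 profiles checked similarly; truth is weakly best in each.)
In every case the truthful bid is at least as good as any alternative, so it is a dominant strategy.

Yes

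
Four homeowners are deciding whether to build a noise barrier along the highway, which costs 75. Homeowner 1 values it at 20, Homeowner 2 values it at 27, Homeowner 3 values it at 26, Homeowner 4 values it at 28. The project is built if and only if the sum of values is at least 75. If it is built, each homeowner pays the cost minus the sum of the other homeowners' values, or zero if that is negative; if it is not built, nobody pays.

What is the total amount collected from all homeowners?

3

Total value 101 ≥ cost 75, so it is built.
Homeowner 1: others sum to 81; max(0, 75 - 81) = 0.
Homeowner 2: others sum to 74; max(0, 75 - 74) = 1.
Homeowner 3: others sum to 75; max(0, 75 - 75) = 0.
Homeowner 4: others sum to 73; max(0, 75 - 73) = 2.
Total collected = 0 + 1 + 0 + 2 = 3.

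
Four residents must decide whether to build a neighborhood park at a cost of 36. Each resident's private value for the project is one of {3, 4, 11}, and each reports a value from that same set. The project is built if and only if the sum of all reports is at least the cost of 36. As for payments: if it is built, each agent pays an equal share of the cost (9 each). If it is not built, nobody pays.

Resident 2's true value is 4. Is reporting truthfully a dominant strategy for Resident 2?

Yes

Check each profile of the others' reports and compare truth against every alternative report.
Others report (11, 11, 11): truth gives -5, best alternative gives -5.
Others report (3, 3, 3): truth gives 0, best alternative gives 0.
Others report (3, 3, 4): truth gives 0, best alternative gives 0.
Others report (3, 3, 11): truth gives 0, best alternative gives 0.
Others report (3, 4, 3): truth gives 0, best alternative gives 0.
Others report (3, 4, 4): truth gives 0, best alternative gives 0.
(Remaining 21 profiles checked similarly; truth is weakly best in each.)
In every case the truthful report is at least as good as any alternative, so it is a dominant strategy.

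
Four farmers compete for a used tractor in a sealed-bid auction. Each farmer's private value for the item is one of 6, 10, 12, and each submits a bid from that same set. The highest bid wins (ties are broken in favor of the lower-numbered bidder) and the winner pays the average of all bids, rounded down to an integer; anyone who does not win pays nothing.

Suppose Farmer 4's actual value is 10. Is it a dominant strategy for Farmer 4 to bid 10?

No

Consider the case where Farmer 1 bids 6, Farmer 2 bids 6 and Farmer 3 bids 10.
Truthful bid 10: loses, pays 0, utility 0.
Bid 12 instead: wins, pays 8, utility 10 - 8 = 2.
Since 2 > 0, bidding 12 is strictly better here, so truthful bidding is not dominant.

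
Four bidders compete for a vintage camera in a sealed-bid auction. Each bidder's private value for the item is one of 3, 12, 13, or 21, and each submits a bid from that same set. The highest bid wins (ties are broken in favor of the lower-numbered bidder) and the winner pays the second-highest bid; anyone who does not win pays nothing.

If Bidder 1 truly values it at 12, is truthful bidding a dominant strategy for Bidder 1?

Yes

Check each profile of the others' bids and compare truth against every alternative bid.
Others bid (3, 3, 3): truth gives 9, best alternative gives 9.
Others bid (3, 3, 12): truth gives 0, best alternative gives 0.
Others bid (3, 3, 13): truth gives 0, best alternative gives 0.
Others bid (3, 3, 21): truth gives 0, best alternative gives 0.
Others bid (3, 12, 3): truth gives 0, best alternative gives 0.
Others bid (3, 12, 12): truth gives 0, best alternative gives 0.
(Remaining 58 profiles checked similarly; truth is weakly best in each.)
In every case the truthful bid is at least as good as any alternative, so it is a dominant strategy.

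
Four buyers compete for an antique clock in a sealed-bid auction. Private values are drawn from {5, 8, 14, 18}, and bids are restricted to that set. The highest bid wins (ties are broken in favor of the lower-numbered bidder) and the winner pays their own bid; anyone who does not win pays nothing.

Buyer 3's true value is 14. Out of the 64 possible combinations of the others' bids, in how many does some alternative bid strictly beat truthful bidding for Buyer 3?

Others bid (5, 5, 5): truth gives 0; bid 8 gives 6 > 0. Violating.
Others bid (5, 5, 8): truth gives 0; bid 8 gives 6 > 0. Violating.
Others bid (5, 5, 14): truth gives 0; no alternative beats it.
Others bid (5, 5, 18): truth gives 0; no alternative beats it.
(Checking all 64 profiles: 2 have a profitable deviation, 62 do not.)

2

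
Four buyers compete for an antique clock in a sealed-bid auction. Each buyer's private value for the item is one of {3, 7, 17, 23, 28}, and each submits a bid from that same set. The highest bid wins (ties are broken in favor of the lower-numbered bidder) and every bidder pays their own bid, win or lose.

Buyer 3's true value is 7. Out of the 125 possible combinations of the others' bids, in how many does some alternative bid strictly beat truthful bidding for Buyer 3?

Others bid (3, 3, 17): truth gives -7; bid 3 gives -3 > -7. Violating.
Others bid (3, 3, 23): truth gives -7; bid 3 gives -3 > -7. Violating.
Others bid (3, 3, 28): truth gives -7; bid 3 gives -3 > -7. Violating.
Others bid (3, 7, 3): truth gives -7; bid 3 gives -3 > -7. Violating.
Others bid (3, 3, 3): truth gives 0; no alternative beats it.
Others bid (3, 3, 7): truth gives 0; no alternative beats it.
(Checking all 125 profiles: 123 have a profitable deviation, 2 do not.)

123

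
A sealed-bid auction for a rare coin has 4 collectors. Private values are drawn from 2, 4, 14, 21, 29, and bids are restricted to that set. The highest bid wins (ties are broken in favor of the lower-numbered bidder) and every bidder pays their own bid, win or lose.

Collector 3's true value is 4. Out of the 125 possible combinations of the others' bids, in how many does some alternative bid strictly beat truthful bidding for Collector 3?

Others bid (2, 2, 14): truth gives -4; bid 2 gives -2 > -4. Violating.
Others bid (2, 2, 21): truth gives -4; bid 2 gives -2 > -4. Violating.
Others bid (2, 2, 29): truth gives -4; bid 2 gives -2 > -4. Violating.
Others bid (2, 4, 2): truth gives -4; bid 2 gives -2 > -4. Violating.
Others bid (2, 2, 2): truth gives 0; no alternative beats it.
Others bid (2, 2, 4): truth gives 0; no alternative beats it.
(Checking all 125 profiles: 123 have a profitable deviation, 2 do not.)

123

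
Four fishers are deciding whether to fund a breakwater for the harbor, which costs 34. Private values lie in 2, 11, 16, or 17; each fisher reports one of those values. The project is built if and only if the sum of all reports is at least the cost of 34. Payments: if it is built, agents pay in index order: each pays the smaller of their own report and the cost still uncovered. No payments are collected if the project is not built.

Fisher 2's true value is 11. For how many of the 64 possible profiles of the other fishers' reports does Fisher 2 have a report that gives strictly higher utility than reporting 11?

39

Others report (2, 16, 16): truth gives 0; report 2 gives 9 > 0. Violating.
Others report (2, 16, 17): truth gives 0; report 2 gives 9 > 0. Violating.
Others report (2, 17, 16): truth gives 0; report 2 gives 9 > 0. Violating.
Others report (2, 17, 17): truth gives 0; report 2 gives 9 > 0. Violating.
Others report (2, 2, 2): truth gives 0; no alternative beats it.
Others report (2, 2, 11): truth gives 0; no alternative beats it.
(Checking all 64 profiles: 39 have a profitable deviation, 25 do not.)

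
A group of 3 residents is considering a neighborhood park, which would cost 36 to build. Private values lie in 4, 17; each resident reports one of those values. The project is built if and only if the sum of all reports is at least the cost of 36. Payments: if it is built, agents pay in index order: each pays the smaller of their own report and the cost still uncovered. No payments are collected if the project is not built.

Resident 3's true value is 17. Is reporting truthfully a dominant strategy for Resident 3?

Yes

Check each profile of the others' reports and compare truth against every alternative report.
Others report (4, 17): truth gives 2, best alternative gives 0.
Others report (17, 4): truth gives 2, best alternative gives 0.
Others report (17, 17): truth gives 15, best alternative gives 15.
Others report (4, 4): truth gives 0, best alternative gives 0.
In every case the truthful report is at least as good as any alternative, so it is a dominant strategy.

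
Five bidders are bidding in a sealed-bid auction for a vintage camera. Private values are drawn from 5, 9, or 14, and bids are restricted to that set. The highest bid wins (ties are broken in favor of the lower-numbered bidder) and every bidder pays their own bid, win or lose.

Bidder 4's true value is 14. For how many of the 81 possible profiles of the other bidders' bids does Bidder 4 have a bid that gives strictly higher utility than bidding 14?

59

Others bid (5, 5, 5, 5): truth gives 0; bid 9 gives 5 > 0. Violating.
Others bid (5, 5, 5, 9): truth gives 0; bid 9 gives 5 > 0. Violating.
Others bid (5, 5, 14, 5): truth gives -14; bid 5 gives -5 > -14. Violating.
Others bid (5, 5, 14, 9): truth gives -14; bid 5 gives -5 > -14. Violating.
Others bid (5, 5, 5, 14): truth gives 0; no alternative beats it.
Others bid (5, 5, 9, 5): truth gives 0; no alternative beats it.
(Checking all 81 profiles: 59 have a profitable deviation, 22 do not.)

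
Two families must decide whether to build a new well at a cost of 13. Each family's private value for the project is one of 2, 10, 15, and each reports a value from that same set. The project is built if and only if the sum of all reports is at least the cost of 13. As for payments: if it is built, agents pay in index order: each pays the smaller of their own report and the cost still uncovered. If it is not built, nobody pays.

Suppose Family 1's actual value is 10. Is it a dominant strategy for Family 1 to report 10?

No

Consider the case where Family 2 reports 15.
Truthful report 10: project built, pays 10, utility 10 - 10 = 0.
Report 2 instead: project built, pays 2, utility 10 - 2 = 8.
Since 8 > 0, reporting 2 is strictly better here, so truthful reporting is not dominant.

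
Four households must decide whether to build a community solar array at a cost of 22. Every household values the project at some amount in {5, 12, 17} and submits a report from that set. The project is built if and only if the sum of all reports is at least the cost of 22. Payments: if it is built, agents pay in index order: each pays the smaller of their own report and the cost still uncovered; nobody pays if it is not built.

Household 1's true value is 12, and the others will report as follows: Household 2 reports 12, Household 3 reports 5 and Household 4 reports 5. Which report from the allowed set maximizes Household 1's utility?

Report 5: project built, pays 5, utility 12 - 5 = 7.
Report 12: project built, pays 12, utility 12 - 12 = 0.
Report 17: project built, pays 17, utility 12 - 17 = -5.
The best choice is 5 with utility 7.

5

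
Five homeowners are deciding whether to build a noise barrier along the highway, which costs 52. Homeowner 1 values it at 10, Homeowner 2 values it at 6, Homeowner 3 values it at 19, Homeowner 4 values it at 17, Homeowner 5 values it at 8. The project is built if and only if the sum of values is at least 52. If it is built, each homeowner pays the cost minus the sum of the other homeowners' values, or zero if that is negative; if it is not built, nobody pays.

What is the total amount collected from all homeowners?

22

Total value 60 ≥ cost 52, so it is built.
Homeowner 1: others sum to 50; max(0, 52 - 50) = 2.
Homeowner 2: others sum to 54; max(0, 52 - 54) = 0.
Homeowner 3: others sum to 41; max(0, 52 - 41) = 11.
Homeowner 4: others sum to 43; max(0, 52 - 43) = 9.
Homeowner 5: others sum to 52; max(0, 52 - 52) = 0.
Total collected = 2 + 0 + 11 + 9 + 0 = 22.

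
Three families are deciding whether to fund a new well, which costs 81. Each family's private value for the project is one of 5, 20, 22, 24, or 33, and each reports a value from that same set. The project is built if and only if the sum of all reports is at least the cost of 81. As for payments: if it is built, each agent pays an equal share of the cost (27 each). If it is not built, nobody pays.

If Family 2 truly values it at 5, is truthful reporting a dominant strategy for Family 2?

Check each profile of the others' reports and compare truth against every alternative report.
Others report (33, 33): truth gives 0, best alternative gives -22.
Others report (5, 5): truth gives 0, best alternative gives 0.
Others report (5, 20): truth gives 0, best alternative gives 0.
Others report (5, 22): truth gives 0, best alternative gives 0.
Others report (5, 24): truth gives 0, best alternative gives 0.
Others report (5, 33): truth gives 0, best alternative gives 0.
(Remaining 19 profiles checked similarly; truth is weakly best in each.)
In every case the truthful report is at least as good as any alternative, so it is a dominant strategy.

Yes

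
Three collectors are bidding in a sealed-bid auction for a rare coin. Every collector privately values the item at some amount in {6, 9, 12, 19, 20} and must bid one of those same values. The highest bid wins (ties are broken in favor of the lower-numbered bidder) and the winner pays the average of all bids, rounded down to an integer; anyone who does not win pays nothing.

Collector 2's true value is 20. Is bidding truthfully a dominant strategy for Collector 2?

No

Consider the case where Collector 1 bids 6 and Collector 3 bids 6.
Truthful bid 20: wins, pays 10, utility 20 - 10 = 10.
Bid 9 instead: wins, pays 7, utility 20 - 7 = 13.
Since 13 > 10, bidding 9 is strictly better here, so truthful bidding is not dominant.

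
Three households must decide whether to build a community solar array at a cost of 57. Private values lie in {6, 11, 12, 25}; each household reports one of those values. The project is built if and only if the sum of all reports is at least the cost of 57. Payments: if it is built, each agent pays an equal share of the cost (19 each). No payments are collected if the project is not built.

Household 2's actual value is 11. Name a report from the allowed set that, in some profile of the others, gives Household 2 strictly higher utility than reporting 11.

6

Suppose Household 1 reports 25 and Household 3 reports 25.
Report 11: project built, pays 19, utility 11 - 19 = -8.
Report 6: project not built, utility 0.
So reporting 6 beats truth here (0 > -8).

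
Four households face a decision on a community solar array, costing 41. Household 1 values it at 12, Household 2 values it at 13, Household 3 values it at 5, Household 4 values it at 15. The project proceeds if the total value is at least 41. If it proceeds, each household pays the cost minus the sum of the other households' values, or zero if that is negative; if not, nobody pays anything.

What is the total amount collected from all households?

29

Total value 45 ≥ cost 41, so it is built.
Household 1: others sum to 33; max(0, 41 - 33) = 8.
Household 2: others sum to 32; max(0, 41 - 32) = 9.
Household 3: others sum to 40; max(0, 41 - 40) = 1.
Household 4: others sum to 30; max(0, 41 - 30) = 11.
Total collected = 8 + 9 + 1 + 11 = 29.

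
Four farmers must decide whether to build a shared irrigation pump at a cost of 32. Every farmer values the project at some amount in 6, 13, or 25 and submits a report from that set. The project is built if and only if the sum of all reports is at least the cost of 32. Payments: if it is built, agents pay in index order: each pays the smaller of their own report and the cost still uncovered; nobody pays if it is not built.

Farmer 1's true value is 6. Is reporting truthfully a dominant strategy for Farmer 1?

Check each profile of the others' reports and compare truth against every alternative report.
Others report (6, 6, 13): truth gives 0, best alternative gives -7.
Others report (6, 6, 25): truth gives 0, best alternative gives -7.
Others report (6, 13, 6): truth gives 0, best alternative gives -7.
Others report (6, 13, 13): truth gives 0, best alternative gives -7.
Others report (6, 13, 25): truth gives 0, best alternative gives -7.
Others report (6, 25, 6): truth gives 0, best alternative gives -7.
(Remaining 21 profiles checked similarly; truth is weakly best in each.)
In every case the truthful report is at least as good as any alternative, so it is a dominant strategy.

Yes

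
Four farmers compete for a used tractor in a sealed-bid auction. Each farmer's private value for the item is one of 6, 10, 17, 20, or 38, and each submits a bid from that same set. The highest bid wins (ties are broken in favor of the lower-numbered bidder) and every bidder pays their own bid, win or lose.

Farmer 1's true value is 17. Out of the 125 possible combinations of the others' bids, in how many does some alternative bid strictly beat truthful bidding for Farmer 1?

Others bid (6, 6, 6): truth gives 0; bid 6 gives 11 > 0. Violating.
Others bid (6, 6, 10): truth gives 0; bid 10 gives 7 > 0. Violating.
Others bid (6, 6, 20): truth gives -17; bid 20 gives -3 > -17. Violating.
Others bid (6, 6, 38): truth gives -17; bid 6 gives -6 > -17. Violating.
Others bid (6, 6, 17): truth gives 0; no alternative beats it.
Others bid (6, 10, 17): truth gives 0; no alternative beats it.
(Checking all 125 profiles: 106 have a profitable deviation, 19 do not.)

106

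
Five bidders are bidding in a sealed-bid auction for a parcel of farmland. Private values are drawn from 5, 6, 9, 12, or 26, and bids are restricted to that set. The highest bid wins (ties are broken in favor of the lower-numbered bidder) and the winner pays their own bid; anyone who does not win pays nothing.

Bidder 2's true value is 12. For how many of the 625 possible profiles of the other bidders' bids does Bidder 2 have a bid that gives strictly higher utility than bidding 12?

54

Others bid (5, 5, 5, 5): truth gives 0; bid 6 gives 6 > 0. Violating.
Others bid (5, 5, 5, 6): truth gives 0; bid 6 gives 6 > 0. Violating.
Others bid (5, 5, 5, 9): truth gives 0; bid 9 gives 3 > 0. Violating.
Others bid (5, 5, 6, 5): truth gives 0; bid 6 gives 6 > 0. Violating.
Others bid (5, 5, 5, 12): truth gives 0; no alternative beats it.
Others bid (5, 5, 5, 26): truth gives 0; no alternative beats it.
(Checking all 625 profiles: 54 have a profitable deviation, 571 do not.)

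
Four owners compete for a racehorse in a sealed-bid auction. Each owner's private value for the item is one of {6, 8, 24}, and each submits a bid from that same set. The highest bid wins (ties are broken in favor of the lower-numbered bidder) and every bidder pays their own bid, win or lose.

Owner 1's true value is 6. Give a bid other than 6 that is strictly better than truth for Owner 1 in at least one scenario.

Suppose Owner 2 bids 6, Owner 3 bids 6 and Owner 4 bids 8.
Bid 6: loses but pays 6, utility -6.
Bid 8: wins, pays 8, utility 6 - 8 = -2.
So bidding 8 beats truth here (-2 > -6).

8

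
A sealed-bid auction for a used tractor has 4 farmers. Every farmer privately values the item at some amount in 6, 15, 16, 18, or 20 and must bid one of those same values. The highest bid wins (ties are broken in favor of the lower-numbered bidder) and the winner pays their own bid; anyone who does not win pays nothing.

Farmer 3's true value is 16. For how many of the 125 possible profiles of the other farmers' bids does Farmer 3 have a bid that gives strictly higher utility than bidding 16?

Others bid (6, 6, 6): truth gives 0; bid 15 gives 1 > 0. Violating.
Others bid (6, 6, 15): truth gives 0; bid 15 gives 1 > 0. Violating.
Others bid (6, 6, 16): truth gives 0; no alternative beats it.
Others bid (6, 6, 18): truth gives 0; no alternative beats it.
(Checking all 125 profiles: 2 have a profitable deviation, 123 do not.)

2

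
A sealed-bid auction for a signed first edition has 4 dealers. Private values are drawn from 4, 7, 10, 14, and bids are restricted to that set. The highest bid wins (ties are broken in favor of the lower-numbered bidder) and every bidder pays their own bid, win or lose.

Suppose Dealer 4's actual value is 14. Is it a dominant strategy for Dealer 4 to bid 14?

No

Consider the case where Dealer 1 bids 4, Dealer 2 bids 4 and Dealer 3 bids 4.
Truthful bid 14: wins, pays 14, utility 14 - 14 = 0.
Bid 7 instead: wins, pays 7, utility 14 - 7 = 7.
Since 7 > 0, bidding 7 is strictly better here, so truthful bidding is not dominant.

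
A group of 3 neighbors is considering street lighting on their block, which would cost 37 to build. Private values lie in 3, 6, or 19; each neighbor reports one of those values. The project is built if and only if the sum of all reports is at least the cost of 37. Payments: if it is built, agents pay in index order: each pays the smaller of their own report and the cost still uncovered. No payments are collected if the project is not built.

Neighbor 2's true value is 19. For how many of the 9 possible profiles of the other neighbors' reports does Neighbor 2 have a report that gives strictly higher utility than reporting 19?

1

Others report (19, 19): truth gives 1; report 3 gives 16 > 1. Violating.
Others report (3, 3): truth gives 0; no alternative beats it.
Others report (3, 6): truth gives 0; no alternative beats it.
(Checking all 9 profiles: 1 has a profitable deviation, 8 do not.)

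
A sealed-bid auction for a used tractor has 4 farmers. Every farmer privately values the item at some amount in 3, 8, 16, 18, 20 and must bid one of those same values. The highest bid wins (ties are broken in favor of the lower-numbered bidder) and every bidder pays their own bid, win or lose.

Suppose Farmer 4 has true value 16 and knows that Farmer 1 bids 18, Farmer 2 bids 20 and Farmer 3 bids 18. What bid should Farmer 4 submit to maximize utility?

Bid 3: loses but pays 3, utility -3.
Bid 8: loses but pays 8, utility -8.
Bid 16: loses but pays 16, utility -16.
Bid 18: loses but pays 18, utility -18.
Bid 20: loses but pays 20, utility -20.
The best choice is 3 with utility -3.

3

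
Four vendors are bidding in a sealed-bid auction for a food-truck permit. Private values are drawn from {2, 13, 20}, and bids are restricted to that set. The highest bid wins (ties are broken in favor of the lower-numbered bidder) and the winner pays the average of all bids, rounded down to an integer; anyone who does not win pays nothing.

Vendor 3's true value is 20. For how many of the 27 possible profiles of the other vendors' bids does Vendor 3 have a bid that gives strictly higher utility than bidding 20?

Others bid (2, 2, 2): truth gives 14; bid 13 gives 16 > 14. Violating.
Others bid (2, 2, 13): truth gives 11; bid 13 gives 13 > 11. Violating.
Others bid (2, 2, 20): truth gives 9; no alternative beats it.
Others bid (2, 13, 2): truth gives 11; no alternative beats it.
(Checking all 27 profiles: 2 have a profitable deviation, 25 do not.)

2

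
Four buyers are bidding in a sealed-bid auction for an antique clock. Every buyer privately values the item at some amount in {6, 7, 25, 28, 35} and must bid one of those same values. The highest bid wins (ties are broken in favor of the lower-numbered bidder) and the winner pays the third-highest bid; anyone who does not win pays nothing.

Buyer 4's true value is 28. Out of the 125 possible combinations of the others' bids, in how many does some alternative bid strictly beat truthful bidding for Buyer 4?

27

Others bid (6, 6, 28): truth gives 0; bid 35 gives 22 > 0. Violating.
Others bid (6, 7, 28): truth gives 0; bid 35 gives 21 > 0. Violating.
Others bid (6, 25, 28): truth gives 0; bid 35 gives 3 > 0. Violating.
Others bid (6, 28, 6): truth gives 0; bid 35 gives 22 > 0. Violating.
Others bid (6, 6, 6): truth gives 22; no alternative beats it.
Others bid (6, 6, 7): truth gives 22; no alternative beats it.
(Checking all 125 profiles: 27 have a profitable deviation, 98 do not.)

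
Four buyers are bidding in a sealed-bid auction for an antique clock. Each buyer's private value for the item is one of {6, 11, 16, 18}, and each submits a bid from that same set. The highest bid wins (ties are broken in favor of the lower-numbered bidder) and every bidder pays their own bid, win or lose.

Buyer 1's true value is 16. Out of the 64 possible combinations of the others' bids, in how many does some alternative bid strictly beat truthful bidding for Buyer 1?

Others bid (6, 6, 6): truth gives 0; bid 6 gives 10 > 0. Violating.
Others bid (6, 6, 11): truth gives 0; bid 11 gives 5 > 0. Violating.
Others bid (6, 6, 18): truth gives -16; bid 18 gives -2 > -16. Violating.
Others bid (6, 11, 6): truth gives 0; bid 11 gives 5 > 0. Violating.
Others bid (6, 6, 16): truth gives 0; no alternative beats it.
Others bid (6, 11, 16): truth gives 0; no alternative beats it.
(Checking all 64 profiles: 45 have a profitable deviation, 19 do not.)

45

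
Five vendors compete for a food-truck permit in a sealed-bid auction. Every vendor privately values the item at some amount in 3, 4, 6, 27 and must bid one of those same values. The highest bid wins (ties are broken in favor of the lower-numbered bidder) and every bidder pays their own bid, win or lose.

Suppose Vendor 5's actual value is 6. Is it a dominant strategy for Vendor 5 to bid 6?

Consider the case where Vendor 1 bids 3, Vendor 2 bids 3, Vendor 3 bids 3 and Vendor 4 bids 3.
Truthful bid 6: wins, pays 6, utility 6 - 6 = 0.
Bid 4 instead: wins, pays 4, utility 6 - 4 = 2.
Since 2 > 0, bidding 4 is strictly better here, so truthful bidding is not dominant.

No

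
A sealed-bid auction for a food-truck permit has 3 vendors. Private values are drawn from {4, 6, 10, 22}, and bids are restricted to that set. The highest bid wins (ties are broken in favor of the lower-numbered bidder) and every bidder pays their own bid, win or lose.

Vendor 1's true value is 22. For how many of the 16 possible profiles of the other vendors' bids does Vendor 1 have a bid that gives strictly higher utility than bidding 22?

9

Others bid (4, 4): truth gives 0; bid 4 gives 18 > 0. Violating.
Others bid (4, 6): truth gives 0; bid 6 gives 16 > 0. Violating.
Others bid (4, 10): truth gives 0; bid 10 gives 12 > 0. Violating.
Others bid (6, 4): truth gives 0; bid 6 gives 16 > 0. Violating.
Others bid (4, 22): truth gives 0; no alternative beats it.
Others bid (6, 22): truth gives 0; no alternative beats it.
(Checking all 16 profiles: 9 have a profitable deviation, 7 do not.)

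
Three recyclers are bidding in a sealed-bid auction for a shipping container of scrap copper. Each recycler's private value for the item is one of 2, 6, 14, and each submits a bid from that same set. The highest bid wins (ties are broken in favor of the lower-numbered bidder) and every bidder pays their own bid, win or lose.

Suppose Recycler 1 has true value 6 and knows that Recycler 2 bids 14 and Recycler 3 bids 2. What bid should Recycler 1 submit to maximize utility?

Bid 2: loses but pays 2, utility -2.
Bid 6: loses but pays 6, utility -6.
Bid 14: wins, pays 14, utility 6 - 14 = -8.
The best choice is 2 with utility -2.

2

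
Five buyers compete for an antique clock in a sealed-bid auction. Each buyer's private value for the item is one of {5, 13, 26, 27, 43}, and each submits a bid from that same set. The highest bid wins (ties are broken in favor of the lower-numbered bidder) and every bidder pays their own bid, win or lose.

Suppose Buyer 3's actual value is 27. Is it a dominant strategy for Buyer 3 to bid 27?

Consider the case where Buyer 1 bids 5, Buyer 2 bids 5, Buyer 4 bids 5 and Buyer 5 bids 5.
Truthful bid 27: wins, pays 27, utility 27 - 27 = 0.
Bid 13 instead: wins, pays 13, utility 27 - 13 = 14.
Since 14 > 0, bidding 13 is strictly better here, so truthful bidding is not dominant.

No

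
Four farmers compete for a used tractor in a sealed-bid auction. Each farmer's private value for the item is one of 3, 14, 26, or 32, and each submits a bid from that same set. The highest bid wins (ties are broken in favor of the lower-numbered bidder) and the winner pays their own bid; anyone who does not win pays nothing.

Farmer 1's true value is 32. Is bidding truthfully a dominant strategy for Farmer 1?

No

Consider the case where Farmer 2 bids 3, Farmer 3 bids 3 and Farmer 4 bids 3.
Truthful bid 32: wins, pays 32, utility 32 - 32 = 0.
Bid 3 instead: wins, pays 3, utility 32 - 3 = 29.
Since 29 > 0, bidding 3 is strictly better here, so truthful bidding is not dominant.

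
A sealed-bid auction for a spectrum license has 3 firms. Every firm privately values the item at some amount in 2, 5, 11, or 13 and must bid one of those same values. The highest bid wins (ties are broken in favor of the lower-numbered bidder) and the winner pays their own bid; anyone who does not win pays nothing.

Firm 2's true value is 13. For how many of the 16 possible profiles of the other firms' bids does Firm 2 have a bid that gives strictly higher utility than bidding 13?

Others bid (2, 2): truth gives 0; bid 5 gives 8 > 0. Violating.
Others bid (2, 5): truth gives 0; bid 5 gives 8 > 0. Violating.
Others bid (2, 11): truth gives 0; bid 11 gives 2 > 0. Violating.
Others bid (5, 2): truth gives 0; bid 11 gives 2 > 0. Violating.
Others bid (2, 13): truth gives 0; no alternative beats it.
Others bid (5, 13): truth gives 0; no alternative beats it.
(Checking all 16 profiles: 6 have a profitable deviation, 10 do not.)

6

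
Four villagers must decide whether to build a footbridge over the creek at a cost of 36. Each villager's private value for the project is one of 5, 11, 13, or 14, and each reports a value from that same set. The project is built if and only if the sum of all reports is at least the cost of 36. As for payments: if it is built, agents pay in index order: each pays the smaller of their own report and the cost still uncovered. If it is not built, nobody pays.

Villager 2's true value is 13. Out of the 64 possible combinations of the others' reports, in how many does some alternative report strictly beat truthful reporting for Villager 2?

Others report (5, 11, 11): truth gives 0; report 11 gives 2 > 0. Violating.
Others report (5, 11, 13): truth gives 0; report 11 gives 2 > 0. Violating.
Others report (5, 11, 14): truth gives 0; report 11 gives 2 > 0. Violating.
Others report (5, 13, 11): truth gives 0; report 11 gives 2 > 0. Violating.
Others report (5, 5, 5): truth gives 0; no alternative beats it.
Others report (5, 5, 11): truth gives 0; no alternative beats it.
(Checking all 64 profiles: 54 have a profitable deviation, 10 do not.)

54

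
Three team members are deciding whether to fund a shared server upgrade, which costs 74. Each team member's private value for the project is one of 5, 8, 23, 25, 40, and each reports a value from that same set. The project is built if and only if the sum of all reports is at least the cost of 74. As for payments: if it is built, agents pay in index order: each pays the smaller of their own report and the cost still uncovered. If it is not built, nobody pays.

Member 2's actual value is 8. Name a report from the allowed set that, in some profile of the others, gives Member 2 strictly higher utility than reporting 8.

Suppose Member 1 reports 40 and Member 3 reports 40.
Report 8: project built, pays 8, utility 8 - 8 = 0.
Report 5: project built, pays 5, utility 8 - 5 = 3.
So reporting 5 beats truth here (3 > 0).

5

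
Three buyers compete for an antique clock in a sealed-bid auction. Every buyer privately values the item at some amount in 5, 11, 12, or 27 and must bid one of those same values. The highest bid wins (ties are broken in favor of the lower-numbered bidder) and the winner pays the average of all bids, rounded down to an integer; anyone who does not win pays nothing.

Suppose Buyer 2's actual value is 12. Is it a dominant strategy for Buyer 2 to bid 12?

Check each profile of the others' bids and compare truth against every alternative bid.
Others bid (5, 12): truth gives 3, best alternative gives 0.
Others bid (11, 5): truth gives 3, best alternative gives 0.
Others bid (11, 11): truth gives 1, best alternative gives 0.
Others bid (11, 12): truth gives 1, best alternative gives 0.
Others bid (5, 5): truth gives 5, best alternative gives 5.
Others bid (5, 11): truth gives 3, best alternative gives 3.
(Remaining 10 profiles checked similarly; truth is weakly best in each.)
In every case the truthful bid is at least as good as any alternative, so it is a dominant strategy.

Yes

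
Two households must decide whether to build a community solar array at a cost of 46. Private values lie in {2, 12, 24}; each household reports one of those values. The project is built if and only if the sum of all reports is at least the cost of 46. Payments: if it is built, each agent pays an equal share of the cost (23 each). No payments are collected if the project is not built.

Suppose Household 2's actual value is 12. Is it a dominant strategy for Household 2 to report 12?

Check each profile of the others' reports and compare truth against every alternative report.
Others report (2): truth gives 0, best alternative gives 0.
Others report (12): truth gives 0, best alternative gives 0.
Others report (24): truth gives 0, best alternative gives 0.
In every case the truthful report is at least as good as any alternative, so it is a dominant strategy.

Yes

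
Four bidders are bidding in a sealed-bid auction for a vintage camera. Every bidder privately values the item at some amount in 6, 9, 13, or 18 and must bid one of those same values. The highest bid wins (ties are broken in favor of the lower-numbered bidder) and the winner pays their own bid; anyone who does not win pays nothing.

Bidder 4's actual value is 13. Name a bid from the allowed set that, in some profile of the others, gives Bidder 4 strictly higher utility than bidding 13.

9

Suppose Bidder 1 bids 6, Bidder 2 bids 6 and Bidder 3 bids 6.
Bid 13: wins, pays 13, utility 13 - 13 = 0.
Bid 9: wins, pays 9, utility 13 - 9 = 4.
So bidding 9 beats truth here (4 > 0).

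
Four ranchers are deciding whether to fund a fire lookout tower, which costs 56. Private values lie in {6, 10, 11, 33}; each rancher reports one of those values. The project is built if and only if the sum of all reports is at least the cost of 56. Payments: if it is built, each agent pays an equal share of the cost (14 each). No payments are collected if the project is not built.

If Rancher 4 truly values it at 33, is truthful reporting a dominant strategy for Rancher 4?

Yes

Check each profile of the others' reports and compare truth against every alternative report.
Others report (6, 6, 11): truth gives 19, best alternative gives 0.
Others report (6, 10, 10): truth gives 19, best alternative gives 0.
Others report (6, 10, 11): truth gives 19, best alternative gives 0.
Others report (6, 11, 6): truth gives 19, best alternative gives 0.
Others report (6, 11, 10): truth gives 19, best alternative gives 0.
Others report (6, 11, 11): truth gives 19, best alternative gives 0.
(Remaining 58 profiles checked similarly; truth is weakly best in each.)
In every case the truthful report is at least as good as any alternative, so it is a dominant strategy.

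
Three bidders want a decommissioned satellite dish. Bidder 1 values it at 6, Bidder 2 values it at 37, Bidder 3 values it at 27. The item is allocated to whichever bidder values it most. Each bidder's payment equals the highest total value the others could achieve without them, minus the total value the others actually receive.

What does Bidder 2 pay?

27

Bidder 2 has the highest value and receives the item.
Without Bidder 2, the item would go to the next-highest value, 27, so the others could achieve 27.
With Bidder 2 present and winning, the others receive nothing, so their total is 0.
Payment = 27 - 0 = 27.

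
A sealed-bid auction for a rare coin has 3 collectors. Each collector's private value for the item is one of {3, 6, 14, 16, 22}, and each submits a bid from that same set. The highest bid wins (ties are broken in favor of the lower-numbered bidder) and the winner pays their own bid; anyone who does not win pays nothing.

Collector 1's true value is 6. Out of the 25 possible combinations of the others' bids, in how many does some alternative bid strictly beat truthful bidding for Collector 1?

1

Others bid (3, 3): truth gives 0; bid 3 gives 3 > 0. Violating.
Others bid (3, 6): truth gives 0; no alternative beats it.
Others bid (3, 14): truth gives 0; no alternative beats it.
(Checking all 25 profiles: 1 has a profitable deviation, 24 do not.)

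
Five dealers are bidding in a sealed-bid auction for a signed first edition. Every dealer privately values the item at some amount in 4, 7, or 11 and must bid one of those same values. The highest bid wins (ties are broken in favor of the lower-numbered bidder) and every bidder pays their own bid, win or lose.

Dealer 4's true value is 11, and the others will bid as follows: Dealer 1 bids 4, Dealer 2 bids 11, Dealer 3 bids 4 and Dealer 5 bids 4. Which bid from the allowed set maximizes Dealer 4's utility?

4

Bid 4: loses but pays 4, utility -4.
Bid 7: loses but pays 7, utility -7.
Bid 11: loses but pays 11, utility -11.
The best choice is 4 with utility -4.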